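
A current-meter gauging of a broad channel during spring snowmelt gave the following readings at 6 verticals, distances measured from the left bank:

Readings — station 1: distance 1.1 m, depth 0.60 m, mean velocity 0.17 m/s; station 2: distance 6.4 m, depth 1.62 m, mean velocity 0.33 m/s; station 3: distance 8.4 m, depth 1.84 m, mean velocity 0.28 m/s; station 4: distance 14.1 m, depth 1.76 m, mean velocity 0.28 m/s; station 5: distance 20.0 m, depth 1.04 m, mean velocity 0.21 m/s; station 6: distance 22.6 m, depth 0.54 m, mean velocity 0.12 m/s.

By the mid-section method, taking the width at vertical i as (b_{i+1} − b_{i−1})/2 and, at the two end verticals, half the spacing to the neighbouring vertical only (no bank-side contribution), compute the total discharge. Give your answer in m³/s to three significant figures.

8.08 m³/s

w_1 = (6.4 − 1.1)/2 = 2.65 m; q_1 = 0.17 × 0.60 × 2.65 = 0.2703 m³/s
w_2 = (8.4 − 1.1)/2 = 3.65 m; q_2 = 0.33 × 1.62 × 3.65 = 1.951 m³/s
w_3 = (14.1 − 6.4)/2 = 3.85 m; q_3 = 0.28 × 1.84 × 3.85 = 1.984 m³/s
w_4 = (20.0 − 8.4)/2 = 5.8 m; q_4 = 0.28 × 1.76 × 5.8 = 2.858 m³/s
w_5 = (22.6 − 14.1)/2 = 4.25 m; q_5 = 0.21 × 1.04 × 4.25 = 0.9282 m³/s
w_6 = (22.6 − 20.0)/2 = 1.3 m; q_6 = 0.12 × 0.54 × 1.3 = 0.08424 m³/s
Q = Σ qᵢ = 8.076 m³/s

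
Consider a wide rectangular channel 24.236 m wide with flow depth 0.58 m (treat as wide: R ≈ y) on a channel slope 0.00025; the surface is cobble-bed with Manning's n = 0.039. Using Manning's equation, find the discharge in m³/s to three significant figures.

3.96 m³/s

A = b·y = 24.236 × 0.58 = 14.06 m²
Wide channel: R ≈ y = 0.58 m
Q = (1/n)·A·R^(2/3)·S^(1/2) = (1/0.039) × 14.06 × 0.5800^(2/3) × 0.00025^(1/2) = 3.964 m³/s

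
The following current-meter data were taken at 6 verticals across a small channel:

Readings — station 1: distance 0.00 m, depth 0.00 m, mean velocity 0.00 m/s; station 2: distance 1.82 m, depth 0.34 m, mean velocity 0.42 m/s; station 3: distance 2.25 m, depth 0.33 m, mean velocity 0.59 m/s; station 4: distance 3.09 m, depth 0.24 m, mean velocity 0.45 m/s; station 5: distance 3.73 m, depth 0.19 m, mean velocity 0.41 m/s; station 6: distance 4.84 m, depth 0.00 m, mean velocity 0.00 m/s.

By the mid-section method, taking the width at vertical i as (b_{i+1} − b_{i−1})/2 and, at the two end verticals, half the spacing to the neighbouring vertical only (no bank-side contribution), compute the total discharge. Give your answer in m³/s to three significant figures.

0.432 m³/s

w_2 = (2.25 − 0.00)/2 = 1.125 m; q_2 = 0.42 × 0.34 × 1.125 = 0.1607 m³/s
w_3 = (3.09 − 1.82)/2 = 0.635 m; q_3 = 0.59 × 0.33 × 0.635 = 0.1236 m³/s
w_4 = (3.73 − 2.25)/2 = 0.74 m; q_4 = 0.45 × 0.24 × 0.74 = 0.07992 m³/s
w_5 = (4.84 − 3.09)/2 = 0.875 m; q_5 = 0.41 × 0.19 × 0.875 = 0.06816 m³/s
Stations 1, 6 contribute zero (depth or velocity is 0).
Q = Σ qᵢ = 0.4324 m³/s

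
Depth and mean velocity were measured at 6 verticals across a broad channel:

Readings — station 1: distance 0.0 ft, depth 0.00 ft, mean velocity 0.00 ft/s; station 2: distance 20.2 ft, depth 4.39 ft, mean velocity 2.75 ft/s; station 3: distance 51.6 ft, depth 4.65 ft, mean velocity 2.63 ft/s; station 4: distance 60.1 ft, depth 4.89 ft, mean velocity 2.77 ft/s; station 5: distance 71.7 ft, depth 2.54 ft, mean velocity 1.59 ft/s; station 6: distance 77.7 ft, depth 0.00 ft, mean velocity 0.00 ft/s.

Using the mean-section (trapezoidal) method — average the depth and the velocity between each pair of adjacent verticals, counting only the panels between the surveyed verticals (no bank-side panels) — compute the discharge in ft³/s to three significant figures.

652 ft³/s

Panel 1-2: Δb = 20.2 ft, d̄ = (0.00+4.39)/2 = 2.195, v̄ = (0.00+2.75)/2 = 1.375 → q = 20.2×2.195×1.375 = 60.97 ft³/s
Panel 2-3: Δb = 31.4 ft, d̄ = (4.39+4.65)/2 = 4.52, v̄ = (2.75+2.63)/2 = 2.69 → q = 31.4×4.52×2.69 = 381.8 ft³/s
Panel 3-4: Δb = 8.5 ft, d̄ = (4.65+4.89)/2 = 4.77, v̄ = (2.63+2.77)/2 = 2.7 → q = 8.5×4.77×2.7 = 109.5 ft³/s
Panel 4-5: Δb = 11.6 ft, d̄ = (4.89+2.54)/2 = 3.715, v̄ = (2.77+1.59)/2 = 2.18 → q = 11.6×3.715×2.18 = 93.94 ft³/s
Panel 5-6: Δb = 6 ft, d̄ = (2.54+0.00)/2 = 1.27, v̄ = (1.59+0.00)/2 = 0.795 → q = 6×1.27×0.795 = 6.058 ft³/s
Q = Σ q = 652.2 ft³/s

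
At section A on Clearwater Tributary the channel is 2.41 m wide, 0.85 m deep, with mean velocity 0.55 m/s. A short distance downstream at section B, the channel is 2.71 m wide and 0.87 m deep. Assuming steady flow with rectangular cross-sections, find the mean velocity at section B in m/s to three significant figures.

0.478 m/s

Q = A₁V₁ = (2.41×0.85) × 0.55 = 1.127 m³/s
A₂ = 2.71 × 0.87 = 2.358 m²
V₂ = Q/A₂ = 1.127/2.358 = 0.4779 m/s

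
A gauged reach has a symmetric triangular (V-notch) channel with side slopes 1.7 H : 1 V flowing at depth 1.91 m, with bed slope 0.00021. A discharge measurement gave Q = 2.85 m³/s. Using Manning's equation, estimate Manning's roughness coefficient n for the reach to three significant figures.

0.0277

A = z·y² = 1.7×1.91² = 6.202 m²
P = 2y√(1+z²) = 2×1.91×√(1+1.7²) = 7.534 m
R = A/P = 6.202/7.534 = 0.8231 m
n = (1/Q)·A·R^(2/3)·S^(1/2) = (1/2.85) × 6.202 × 0.8783 × 0.01449 = 0.02770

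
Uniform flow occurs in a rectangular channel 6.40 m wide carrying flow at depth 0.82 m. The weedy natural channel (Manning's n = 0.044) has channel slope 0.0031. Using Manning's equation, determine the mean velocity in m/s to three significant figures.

A = b·y = 6.40 × 0.82 = 5.248 m²
P = b + 2y = 6.40 + 2×0.82 = 8.040 m
R = A/P = 5.248/8.040 = 0.6527 m
Q = (1/n)·A·R^(2/3)·S^(1/2) = (1/0.044) × 5.248 × 0.6527^(2/3) × 0.0031^(1/2) = 4.997 m³/s
V = Q/A = 4.997/5.248 = 0.9522 m/s

0.952 m/s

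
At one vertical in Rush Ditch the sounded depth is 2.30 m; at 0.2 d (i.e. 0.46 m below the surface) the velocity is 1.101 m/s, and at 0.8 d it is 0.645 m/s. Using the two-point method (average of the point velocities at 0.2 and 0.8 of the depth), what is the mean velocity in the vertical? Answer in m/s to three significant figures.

0.873 m/s

v̄ = (1.101 + 0.645) / 2 = 0.8730 m/s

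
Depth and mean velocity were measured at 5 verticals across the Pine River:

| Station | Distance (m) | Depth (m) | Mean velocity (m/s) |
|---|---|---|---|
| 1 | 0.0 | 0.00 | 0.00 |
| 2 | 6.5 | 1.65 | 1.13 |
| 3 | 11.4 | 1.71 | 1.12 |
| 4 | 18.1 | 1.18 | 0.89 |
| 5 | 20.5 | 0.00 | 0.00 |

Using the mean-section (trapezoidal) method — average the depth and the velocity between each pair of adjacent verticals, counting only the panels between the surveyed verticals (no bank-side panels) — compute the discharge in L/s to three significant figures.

22700 L/s

Panel 1-2: Δb = 6.5 m, d̄ = (0.00+1.65)/2 = 0.825, v̄ = (0.00+1.13)/2 = 0.565 → q = 6.5×0.825×0.565 = 3.030 m³/s
Panel 2-3: Δb = 4.9 m, d̄ = (1.65+1.71)/2 = 1.68, v̄ = (1.13+1.12)/2 = 1.125 → q = 4.9×1.68×1.125 = 9.261 m³/s
Panel 3-4: Δb = 6.7 m, d̄ = (1.71+1.18)/2 = 1.445, v̄ = (1.12+0.89)/2 = 1.005 → q = 6.7×1.445×1.005 = 9.730 m³/s
Panel 4-5: Δb = 2.4 m, d̄ = (1.18+0.00)/2 = 0.59, v̄ = (0.89+0.00)/2 = 0.445 → q = 2.4×0.59×0.445 = 0.6301 m³/s
Q = Σ q = 22.65 m³/s
= 22.65 × 1000 = 22650 L/s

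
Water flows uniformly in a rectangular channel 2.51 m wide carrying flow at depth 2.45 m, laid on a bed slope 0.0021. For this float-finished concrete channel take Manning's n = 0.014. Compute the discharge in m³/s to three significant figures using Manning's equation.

17.8 m³/s

A = b·y = 2.51 × 2.45 = 6.150 m²
P = b + 2y = 2.51 + 2×2.45 = 7.410 m
R = A/P = 6.150/7.410 = 0.8299 m
Q = (1/n)·A·R^(2/3)·S^(1/2) = (1/0.014) × 6.150 × 0.8299^(2/3) × 0.0021^(1/2) = 17.78 m³/s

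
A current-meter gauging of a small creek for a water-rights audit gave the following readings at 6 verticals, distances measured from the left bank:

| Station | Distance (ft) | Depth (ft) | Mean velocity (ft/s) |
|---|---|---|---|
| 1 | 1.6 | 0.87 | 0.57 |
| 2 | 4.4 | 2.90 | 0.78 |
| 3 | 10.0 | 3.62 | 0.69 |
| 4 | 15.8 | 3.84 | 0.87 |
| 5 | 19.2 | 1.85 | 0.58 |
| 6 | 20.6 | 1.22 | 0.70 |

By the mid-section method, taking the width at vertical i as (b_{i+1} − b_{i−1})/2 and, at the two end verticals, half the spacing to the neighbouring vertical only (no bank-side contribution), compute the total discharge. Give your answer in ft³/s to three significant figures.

43.0 ft³/s

w_1 = (4.4 − 1.6)/2 = 1.4 ft; q_1 = 0.57 × 0.87 × 1.4 = 0.6943 ft³/s
w_2 = (10.0 − 1.6)/2 = 4.2 ft; q_2 = 0.78 × 2.90 × 4.2 = 9.500 ft³/s
w_3 = (15.8 − 4.4)/2 = 5.7 ft; q_3 = 0.69 × 3.62 × 5.7 = 14.24 ft³/s
w_4 = (19.2 − 10.0)/2 = 4.6 ft; q_4 = 0.87 × 3.84 × 4.6 = 15.37 ft³/s
w_5 = (20.6 − 15.8)/2 = 2.4 ft; q_5 = 0.58 × 1.85 × 2.4 = 2.575 ft³/s
w_6 = (20.6 − 19.2)/2 = 0.7 ft; q_6 = 0.70 × 1.22 × 0.7 = 0.5978 ft³/s
Q = Σ qᵢ = 42.97 ft³/s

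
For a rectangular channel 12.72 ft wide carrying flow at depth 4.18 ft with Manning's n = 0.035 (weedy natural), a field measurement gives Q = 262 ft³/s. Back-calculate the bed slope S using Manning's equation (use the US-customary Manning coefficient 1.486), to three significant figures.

0.00392

A = b·y = 12.72 × 4.18 = 53.17 ft²
P = b + 2y = 12.72 + 2×4.18 = 21.08 ft
R = A/P = 53.17/21.08 = 2.522 ft
S = (Q·n / (1.486·A·R^(2/3)))² = (262×0.035 / (1.486×53.17×1.853))² = 0.003923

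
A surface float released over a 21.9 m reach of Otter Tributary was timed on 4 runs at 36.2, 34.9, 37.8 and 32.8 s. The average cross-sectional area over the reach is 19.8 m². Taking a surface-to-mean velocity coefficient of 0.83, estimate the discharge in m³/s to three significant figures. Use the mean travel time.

10.2 m³/s

t̄ = (36.2 + 34.9 + 37.8 + 32.8) / 4 = 35.425 s
v_surface = L / t̄ = 21.9 / 35.425 = 0.6182 m/s
v_mean = 0.83 × 0.6182 = 0.5131 m/s
Q = A × v_mean = 19.8 × 0.5131 = 10.16 m³/s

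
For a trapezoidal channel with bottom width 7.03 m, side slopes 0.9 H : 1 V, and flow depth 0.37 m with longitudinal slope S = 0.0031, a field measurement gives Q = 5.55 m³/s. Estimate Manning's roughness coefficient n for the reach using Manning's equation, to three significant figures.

A = (b + z·y)·y = (7.03 + 0.9×0.37)×0.37 = 2.724 m²
P = b + 2y√(1+z²) = 7.03 + 2×0.37×√(1+0.9²) = 8.026 m
R = A/P = 2.724/8.026 = 0.3395 m
n = (1/Q)·A·R^(2/3)·S^(1/2) = (1/5.55) × 2.724 × 0.4866 × 0.05568 = 0.01330

0.0133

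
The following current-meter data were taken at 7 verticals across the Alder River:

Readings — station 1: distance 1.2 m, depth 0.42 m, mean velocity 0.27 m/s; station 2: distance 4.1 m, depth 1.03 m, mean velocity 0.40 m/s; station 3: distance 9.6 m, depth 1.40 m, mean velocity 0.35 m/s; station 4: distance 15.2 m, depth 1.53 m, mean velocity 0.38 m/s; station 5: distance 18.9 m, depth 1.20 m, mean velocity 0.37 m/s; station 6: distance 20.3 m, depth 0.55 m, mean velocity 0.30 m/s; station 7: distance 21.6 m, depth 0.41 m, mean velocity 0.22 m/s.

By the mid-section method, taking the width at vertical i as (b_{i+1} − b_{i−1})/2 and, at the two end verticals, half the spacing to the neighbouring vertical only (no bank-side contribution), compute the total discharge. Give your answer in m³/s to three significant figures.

8.73 m³/s

w_1 = (4.1 − 1.2)/2 = 1.45 m; q_1 = 0.27 × 0.42 × 1.45 = 0.1644 m³/s
w_2 = (9.6 − 1.2)/2 = 4.2 m; q_2 = 0.40 × 1.03 × 4.2 = 1.730 m³/s
w_3 = (15.2 − 4.1)/2 = 5.55 m; q_3 = 0.35 × 1.40 × 5.55 = 2.720 m³/s
w_4 = (18.9 − 9.6)/2 = 4.65 m; q_4 = 0.38 × 1.53 × 4.65 = 2.704 m³/s
w_5 = (20.3 − 15.2)/2 = 2.55 m; q_5 = 0.37 × 1.20 × 2.55 = 1.132 m³/s
w_6 = (21.6 − 18.9)/2 = 1.35 m; q_6 = 0.30 × 0.55 × 1.35 = 0.2228 m³/s
w_7 = (21.6 − 20.3)/2 = 0.65 m; q_7 = 0.22 × 0.41 × 0.65 = 0.05863 m³/s
Q = Σ qᵢ = 8.731 m³/s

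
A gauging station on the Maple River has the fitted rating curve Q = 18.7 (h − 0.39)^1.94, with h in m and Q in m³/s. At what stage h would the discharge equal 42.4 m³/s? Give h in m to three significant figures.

1.91 m

h − h₀ = (Q/C)^(1/b) = (42.4/18.7)^(1/1.94) = 1.525 m
h = 0.39 + 1.525 = 1.915 m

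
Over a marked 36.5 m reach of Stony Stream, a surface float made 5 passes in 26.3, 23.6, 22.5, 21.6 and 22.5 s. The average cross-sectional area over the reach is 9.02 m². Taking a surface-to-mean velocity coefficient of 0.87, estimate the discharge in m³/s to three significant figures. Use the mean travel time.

12.3 m³/s

t̄ = (26.3 + 23.6 + 22.5 + 21.6 + 22.5) / 5 = 23.3 s
v_surface = L / t̄ = 36.5 / 23.3 = 1.567 m/s
v_mean = 0.87 × 1.567 = 1.363 m/s
Q = A × v_mean = 9.02 × 1.363 = 12.29 m³/s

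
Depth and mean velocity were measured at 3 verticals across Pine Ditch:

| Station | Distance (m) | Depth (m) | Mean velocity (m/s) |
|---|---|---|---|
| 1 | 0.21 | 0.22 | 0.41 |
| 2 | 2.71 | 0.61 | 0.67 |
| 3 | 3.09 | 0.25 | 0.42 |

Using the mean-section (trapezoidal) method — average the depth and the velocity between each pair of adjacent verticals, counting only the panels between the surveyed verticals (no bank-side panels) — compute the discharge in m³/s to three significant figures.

Panel 1-2: Δb = 2.5 m, d̄ = (0.22+0.61)/2 = 0.415, v̄ = (0.41+0.67)/2 = 0.54 → q = 2.5×0.415×0.54 = 0.5603 m³/s
Panel 2-3: Δb = 0.38 m, d̄ = (0.61+0.25)/2 = 0.43, v̄ = (0.67+0.42)/2 = 0.545 → q = 0.38×0.43×0.545 = 0.08905 m³/s
Q = Σ q = 0.6493 m³/s

0.649 m³/s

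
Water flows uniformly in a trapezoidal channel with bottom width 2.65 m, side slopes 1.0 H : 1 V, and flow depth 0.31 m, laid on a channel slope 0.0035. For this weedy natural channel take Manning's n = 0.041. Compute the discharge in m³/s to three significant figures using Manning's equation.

0.540 m³/s

A = (b + z·y)·y = (2.65 + 1.0×0.31)×0.31 = 0.9176 m²
P = b + 2y√(1+z²) = 2.65 + 2×0.31×√(1+1.0²) = 3.527 m
R = A/P = 0.9176/3.527 = 0.2602 m
Q = (1/n)·A·R^(2/3)·S^(1/2) = (1/0.041) × 0.9176 × 0.2602^(2/3) × 0.0035^(1/2) = 0.5396 m³/s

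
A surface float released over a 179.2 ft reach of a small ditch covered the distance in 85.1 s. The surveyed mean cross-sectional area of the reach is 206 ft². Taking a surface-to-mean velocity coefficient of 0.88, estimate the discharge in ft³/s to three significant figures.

v_surface = L / t̄ = 179.2 / 85.1 = 2.106 ft/s
v_mean = 0.88 × 2.106 = 1.853 ft/s
Q = A × v_mean = 206 × 1.853 = 381.7 ft³/s

382 ft³/s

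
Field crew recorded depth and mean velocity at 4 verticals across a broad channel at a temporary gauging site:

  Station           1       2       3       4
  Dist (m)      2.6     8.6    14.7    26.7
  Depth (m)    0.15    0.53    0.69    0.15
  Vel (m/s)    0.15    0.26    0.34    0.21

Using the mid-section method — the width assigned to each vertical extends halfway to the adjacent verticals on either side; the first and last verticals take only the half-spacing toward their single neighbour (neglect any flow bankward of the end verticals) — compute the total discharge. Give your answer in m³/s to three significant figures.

3.21 m³/s

w_1 = (8.6 − 2.6)/2 = 3 m; q_1 = 0.15 × 0.15 × 3 = 0.06750 m³/s
w_2 = (14.7 − 2.6)/2 = 6.05 m; q_2 = 0.26 × 0.53 × 6.05 = 0.8337 m³/s
w_3 = (26.7 − 8.6)/2 = 9.05 m; q_3 = 0.34 × 0.69 × 9.05 = 2.123 m³/s
w_4 = (26.7 − 14.7)/2 = 6 m; q_4 = 0.21 × 0.15 × 6 = 0.1890 m³/s
Q = Σ qᵢ = 3.213 m³/s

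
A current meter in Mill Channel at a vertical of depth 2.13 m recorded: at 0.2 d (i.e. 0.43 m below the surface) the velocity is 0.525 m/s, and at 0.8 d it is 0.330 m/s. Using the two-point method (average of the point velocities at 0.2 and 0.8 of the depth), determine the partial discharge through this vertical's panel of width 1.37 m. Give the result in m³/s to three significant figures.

v̄ = (0.525 + 0.330) / 2 = 0.4275 m/s
q = v̄ × d × w = 0.4275 × 2.13 × 1.37 = 1.247 m³/s

1.25 m³/s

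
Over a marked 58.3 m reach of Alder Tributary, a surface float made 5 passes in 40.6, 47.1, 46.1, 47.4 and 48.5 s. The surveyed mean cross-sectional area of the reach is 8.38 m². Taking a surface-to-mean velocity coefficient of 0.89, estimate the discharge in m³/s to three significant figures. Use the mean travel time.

t̄ = (40.6 + 47.1 + 46.1 + 47.4 + 48.5) / 5 = 45.94 s
v_surface = L / t̄ = 58.3 / 45.94 = 1.269 m/s
v_mean = 0.89 × 1.269 = 1.129 m/s
Q = A × v_mean = 8.38 × 1.129 = 9.465 m³/s

9.46 m³/s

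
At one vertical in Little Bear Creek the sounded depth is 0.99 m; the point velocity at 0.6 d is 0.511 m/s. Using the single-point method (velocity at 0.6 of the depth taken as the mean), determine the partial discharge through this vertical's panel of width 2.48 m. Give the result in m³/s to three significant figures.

1.25 m³/s

v̄ = v₀.₆ = 0.511 m/s
q = v̄ × d × w = 0.5110 × 0.99 × 2.48 = 1.255 m³/s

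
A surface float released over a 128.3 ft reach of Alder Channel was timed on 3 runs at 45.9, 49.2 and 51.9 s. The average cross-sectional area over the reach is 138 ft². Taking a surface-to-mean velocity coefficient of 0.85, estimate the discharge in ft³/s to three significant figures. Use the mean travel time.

307 ft³/s

t̄ = (45.9 + 49.2 + 51.9) / 3 = 49 s
v_surface = L / t̄ = 128.3 / 49 = 2.618 ft/s
v_mean = 0.85 × 2.618 = 2.226 ft/s
Q = A × v_mean = 138 × 2.226 = 307.1 ft³/s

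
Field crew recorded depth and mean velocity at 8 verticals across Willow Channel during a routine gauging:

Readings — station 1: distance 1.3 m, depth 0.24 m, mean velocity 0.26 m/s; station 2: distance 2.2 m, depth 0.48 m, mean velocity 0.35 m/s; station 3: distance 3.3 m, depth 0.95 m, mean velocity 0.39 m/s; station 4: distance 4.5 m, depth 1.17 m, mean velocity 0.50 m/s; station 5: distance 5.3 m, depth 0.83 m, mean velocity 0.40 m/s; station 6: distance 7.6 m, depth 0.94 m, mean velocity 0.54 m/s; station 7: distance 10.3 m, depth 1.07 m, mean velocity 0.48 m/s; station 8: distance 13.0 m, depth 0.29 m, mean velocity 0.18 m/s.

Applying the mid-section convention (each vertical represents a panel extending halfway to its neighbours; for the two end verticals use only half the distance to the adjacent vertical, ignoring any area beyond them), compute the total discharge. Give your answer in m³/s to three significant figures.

w_1 = (2.2 − 1.3)/2 = 0.45 m; q_1 = 0.26 × 0.24 × 0.45 = 0.02808 m³/s
w_2 = (3.3 − 1.3)/2 = 1 m; q_2 = 0.35 × 0.48 × 1 = 0.1680 m³/s
w_3 = (4.5 − 2.2)/2 = 1.15 m; q_3 = 0.39 × 0.95 × 1.15 = 0.4261 m³/s
w_4 = (5.3 − 3.3)/2 = 1 m; q_4 = 0.50 × 1.17 × 1 = 0.5850 m³/s
w_5 = (7.6 − 4.5)/2 = 1.55 m; q_5 = 0.40 × 0.83 × 1.55 = 0.5146 m³/s
w_6 = (10.3 − 5.3)/2 = 2.5 m; q_6 = 0.54 × 0.94 × 2.5 = 1.269 m³/s
w_7 = (13.0 − 7.6)/2 = 2.7 m; q_7 = 0.48 × 1.07 × 2.7 = 1.387 m³/s
w_8 = (13.0 − 10.3)/2 = 1.35 m; q_8 = 0.18 × 0.29 × 1.35 = 0.07047 m³/s
Q = Σ qᵢ = 4.448 m³/s

4.45 m³/s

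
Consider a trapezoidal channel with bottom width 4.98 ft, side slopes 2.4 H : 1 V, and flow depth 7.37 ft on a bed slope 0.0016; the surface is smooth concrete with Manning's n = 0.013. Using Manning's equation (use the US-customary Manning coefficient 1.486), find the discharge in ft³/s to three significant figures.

A = (b + z·y)·y = (4.98 + 2.4×7.37)×7.37 = 167.1 ft²
P = b + 2y√(1+z²) = 4.98 + 2×7.37×√(1+2.4²) = 43.30 ft
R = A/P = 167.1/43.30 = 3.858 ft
Q = (1.486/n)·A·R^(2/3)·S^(1/2) = (1.486/0.013) × 167.1 × 3.858^(2/3) × 0.0016^(1/2) = 1879 ft³/s

1880 ft³/s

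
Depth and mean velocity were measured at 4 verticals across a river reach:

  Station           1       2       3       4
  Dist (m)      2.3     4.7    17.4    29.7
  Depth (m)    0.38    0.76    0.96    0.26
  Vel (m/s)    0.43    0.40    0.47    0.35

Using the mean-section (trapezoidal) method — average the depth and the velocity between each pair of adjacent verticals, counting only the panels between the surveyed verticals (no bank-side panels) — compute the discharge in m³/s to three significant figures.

8.40 m³/s

Panel 1-2: Δb = 2.4 m, d̄ = (0.38+0.76)/2 = 0.57, v̄ = (0.43+0.40)/2 = 0.415 → q = 2.4×0.57×0.415 = 0.5677 m³/s
Panel 2-3: Δb = 12.7 m, d̄ = (0.76+0.96)/2 = 0.86, v̄ = (0.40+0.47)/2 = 0.435 → q = 12.7×0.86×0.435 = 4.751 m³/s
Panel 3-4: Δb = 12.3 m, d̄ = (0.96+0.26)/2 = 0.61, v̄ = (0.47+0.35)/2 = 0.41 → q = 12.3×0.61×0.41 = 3.076 m³/s
Q = Σ q = 8.395 m³/s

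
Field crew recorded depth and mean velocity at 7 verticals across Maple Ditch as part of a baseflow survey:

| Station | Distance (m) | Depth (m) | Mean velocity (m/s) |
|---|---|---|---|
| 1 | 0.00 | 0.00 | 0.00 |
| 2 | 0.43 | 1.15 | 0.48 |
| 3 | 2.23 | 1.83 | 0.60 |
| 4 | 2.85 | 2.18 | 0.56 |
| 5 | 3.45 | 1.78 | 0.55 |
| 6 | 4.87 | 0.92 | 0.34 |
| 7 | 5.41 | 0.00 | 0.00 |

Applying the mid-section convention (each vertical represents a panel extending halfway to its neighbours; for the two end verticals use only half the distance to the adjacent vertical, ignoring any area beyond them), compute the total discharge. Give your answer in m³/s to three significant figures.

3.98 m³/s

w_2 = (2.23 − 0.00)/2 = 1.115 m; q_2 = 0.48 × 1.15 × 1.115 = 0.6155 m³/s
w_3 = (2.85 − 0.43)/2 = 1.21 m; q_3 = 0.60 × 1.83 × 1.21 = 1.329 m³/s
w_4 = (3.45 − 2.23)/2 = 0.61 m; q_4 = 0.56 × 2.18 × 0.61 = 0.7447 m³/s
w_5 = (4.87 − 2.85)/2 = 1.01 m; q_5 = 0.55 × 1.78 × 1.01 = 0.9888 m³/s
w_6 = (5.41 − 3.45)/2 = 0.98 m; q_6 = 0.34 × 0.92 × 0.98 = 0.3065 m³/s
Stations 1, 7 contribute zero (depth or velocity is 0).
Q = Σ qᵢ = 3.984 m³/s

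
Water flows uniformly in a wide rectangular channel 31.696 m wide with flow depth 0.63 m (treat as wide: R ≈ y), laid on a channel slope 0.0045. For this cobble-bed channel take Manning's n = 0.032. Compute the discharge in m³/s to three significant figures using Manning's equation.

30.8 m³/s

A = b·y = 31.696 × 0.63 = 19.97 m²
Wide channel: R ≈ y = 0.63 m
Q = (1/n)·A·R^(2/3)·S^(1/2) = (1/0.032) × 19.97 × 0.6300^(2/3) × 0.0045^(1/2) = 30.76 m³/s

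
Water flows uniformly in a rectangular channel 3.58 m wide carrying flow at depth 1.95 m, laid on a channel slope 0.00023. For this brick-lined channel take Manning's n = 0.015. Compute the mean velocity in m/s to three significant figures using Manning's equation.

0.966 m/s

A = b·y = 3.58 × 1.95 = 6.981 m²
P = b + 2y = 3.58 + 2×1.95 = 7.480 m
R = A/P = 6.981/7.480 = 0.9333 m
Q = (1/n)·A·R^(2/3)·S^(1/2) = (1/0.015) × 6.981 × 0.9333^(2/3) × 0.00023^(1/2) = 6.741 m³/s
V = Q/A = 6.741/6.981 = 0.9656 m/s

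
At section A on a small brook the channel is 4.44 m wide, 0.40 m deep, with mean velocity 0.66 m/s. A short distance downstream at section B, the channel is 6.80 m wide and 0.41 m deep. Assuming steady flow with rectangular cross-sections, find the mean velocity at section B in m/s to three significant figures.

Q = A₁V₁ = (4.44×0.40) × 0.66 = 1.172 m³/s
A₂ = 6.80 × 0.41 = 2.788 m²
V₂ = Q/A₂ = 1.172/2.788 = 0.4204 m/s

0.420 m/s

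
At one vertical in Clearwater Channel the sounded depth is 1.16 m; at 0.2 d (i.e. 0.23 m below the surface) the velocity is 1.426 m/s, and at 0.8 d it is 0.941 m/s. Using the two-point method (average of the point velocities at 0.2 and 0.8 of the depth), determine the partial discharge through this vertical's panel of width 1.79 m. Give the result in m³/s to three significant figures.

v̄ = (1.426 + 0.941) / 2 = 1.184 m/s
q = v̄ × d × w = 1.184 × 1.16 × 1.79 = 2.457 m³/s

2.46 m³/s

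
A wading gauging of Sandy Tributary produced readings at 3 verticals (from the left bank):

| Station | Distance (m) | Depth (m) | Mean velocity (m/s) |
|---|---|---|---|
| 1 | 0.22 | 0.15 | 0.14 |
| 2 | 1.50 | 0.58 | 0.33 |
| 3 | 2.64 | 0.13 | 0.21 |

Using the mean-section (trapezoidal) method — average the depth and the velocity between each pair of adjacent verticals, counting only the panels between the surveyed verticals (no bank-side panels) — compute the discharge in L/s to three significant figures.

Panel 1-2: Δb = 1.28 m, d̄ = (0.15+0.58)/2 = 0.365, v̄ = (0.14+0.33)/2 = 0.235 → q = 1.28×0.365×0.235 = 0.1098 m³/s
Panel 2-3: Δb = 1.14 m, d̄ = (0.58+0.13)/2 = 0.355, v̄ = (0.33+0.21)/2 = 0.27 → q = 1.14×0.355×0.27 = 0.1093 m³/s
Q = Σ q = 0.2191 m³/s
= 0.2191 × 1000 = 219.1 L/s

219 L/s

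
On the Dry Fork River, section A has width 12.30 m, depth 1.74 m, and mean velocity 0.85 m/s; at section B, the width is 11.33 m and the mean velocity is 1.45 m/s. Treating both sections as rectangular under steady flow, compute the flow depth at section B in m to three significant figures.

Q = A₁V₁ = (12.30×1.74) × 0.85 = 18.19 m³/s
d₂ = Q/(b₂ V₂) = 18.19/(11.33×1.45) = 1.107 m

1.11 m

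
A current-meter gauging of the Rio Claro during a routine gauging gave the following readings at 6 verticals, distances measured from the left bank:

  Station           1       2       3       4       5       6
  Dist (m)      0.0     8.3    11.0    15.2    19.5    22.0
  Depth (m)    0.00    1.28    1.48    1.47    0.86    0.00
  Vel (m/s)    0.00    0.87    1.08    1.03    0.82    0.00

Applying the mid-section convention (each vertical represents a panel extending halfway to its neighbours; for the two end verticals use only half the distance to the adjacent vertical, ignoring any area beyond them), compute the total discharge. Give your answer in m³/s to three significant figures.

w_2 = (11.0 − 0.0)/2 = 5.5 m; q_2 = 0.87 × 1.28 × 5.5 = 6.125 m³/s
w_3 = (15.2 − 8.3)/2 = 3.45 m; q_3 = 1.08 × 1.48 × 3.45 = 5.514 m³/s
w_4 = (19.5 − 11.0)/2 = 4.25 m; q_4 = 1.03 × 1.47 × 4.25 = 6.435 m³/s
w_5 = (22.0 − 15.2)/2 = 3.4 m; q_5 = 0.82 × 0.86 × 3.4 = 2.398 m³/s
Stations 1, 6 contribute zero (depth or velocity is 0).
Q = Σ qᵢ = 20.47 m³/s

20.5 m³/s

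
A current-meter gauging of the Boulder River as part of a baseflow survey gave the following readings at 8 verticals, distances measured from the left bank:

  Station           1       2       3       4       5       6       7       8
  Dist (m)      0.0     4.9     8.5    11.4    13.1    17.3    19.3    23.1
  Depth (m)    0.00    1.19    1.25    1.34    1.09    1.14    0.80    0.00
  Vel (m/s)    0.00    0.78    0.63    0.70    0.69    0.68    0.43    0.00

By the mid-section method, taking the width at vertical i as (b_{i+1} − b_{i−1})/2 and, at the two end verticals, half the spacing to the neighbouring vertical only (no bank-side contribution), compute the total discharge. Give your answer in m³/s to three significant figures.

w_2 = (8.5 − 0.0)/2 = 4.25 m; q_2 = 0.78 × 1.19 × 4.25 = 3.945 m³/s
w_3 = (11.4 − 4.9)/2 = 3.25 m; q_3 = 0.63 × 1.25 × 3.25 = 2.559 m³/s
w_4 = (13.1 − 8.5)/2 = 2.3 m; q_4 = 0.70 × 1.34 × 2.3 = 2.157 m³/s
w_5 = (17.3 − 11.4)/2 = 2.95 m; q_5 = 0.69 × 1.09 × 2.95 = 2.219 m³/s
w_6 = (19.3 − 13.1)/2 = 3.1 m; q_6 = 0.68 × 1.14 × 3.1 = 2.403 m³/s
w_7 = (23.1 − 17.3)/2 = 2.9 m; q_7 = 0.43 × 0.80 × 2.9 = 0.9976 m³/s
Stations 1, 8 contribute zero (depth or velocity is 0).
Q = Σ qᵢ = 14.28 m³/s

14.3 m³/s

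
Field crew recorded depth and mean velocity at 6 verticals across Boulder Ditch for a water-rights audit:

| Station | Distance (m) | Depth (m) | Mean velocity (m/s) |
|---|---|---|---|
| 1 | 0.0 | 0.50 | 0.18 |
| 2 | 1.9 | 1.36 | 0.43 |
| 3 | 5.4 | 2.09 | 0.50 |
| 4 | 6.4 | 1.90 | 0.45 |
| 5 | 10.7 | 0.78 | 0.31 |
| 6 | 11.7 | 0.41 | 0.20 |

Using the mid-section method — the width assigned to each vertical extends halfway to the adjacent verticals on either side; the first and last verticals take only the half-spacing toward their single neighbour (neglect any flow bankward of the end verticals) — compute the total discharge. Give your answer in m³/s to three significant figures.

w_1 = (1.9 − 0.0)/2 = 0.95 m; q_1 = 0.18 × 0.50 × 0.95 = 0.08550 m³/s
w_2 = (5.4 − 0.0)/2 = 2.7 m; q_2 = 0.43 × 1.36 × 2.7 = 1.579 m³/s
w_3 = (6.4 − 1.9)/2 = 2.25 m; q_3 = 0.50 × 2.09 × 2.25 = 2.351 m³/s
w_4 = (10.7 − 5.4)/2 = 2.65 m; q_4 = 0.45 × 1.90 × 2.65 = 2.266 m³/s
w_5 = (11.7 − 6.4)/2 = 2.65 m; q_5 = 0.31 × 0.78 × 2.65 = 0.6408 m³/s
w_6 = (11.7 − 10.7)/2 = 0.5 m; q_6 = 0.20 × 0.41 × 0.5 = 0.04100 m³/s
Q = Σ qᵢ = 6.963 m³/s

6.96 m³/s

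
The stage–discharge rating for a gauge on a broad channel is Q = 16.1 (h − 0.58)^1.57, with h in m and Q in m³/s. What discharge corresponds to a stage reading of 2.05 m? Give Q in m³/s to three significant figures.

Q = 16.1 × (2.05 − 0.58)^1.57 = 16.1 × 1.47^1.57 = 29.48 m³/s

29.5 m³/s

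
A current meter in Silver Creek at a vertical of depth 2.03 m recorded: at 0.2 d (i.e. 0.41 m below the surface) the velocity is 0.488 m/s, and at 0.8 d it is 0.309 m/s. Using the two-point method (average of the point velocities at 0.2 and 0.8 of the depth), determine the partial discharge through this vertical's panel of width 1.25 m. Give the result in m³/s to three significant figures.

v̄ = (0.488 + 0.309) / 2 = 0.3985 m/s
q = v̄ × d × w = 0.3985 × 2.03 × 1.25 = 1.011 m³/s

1.01 m³/s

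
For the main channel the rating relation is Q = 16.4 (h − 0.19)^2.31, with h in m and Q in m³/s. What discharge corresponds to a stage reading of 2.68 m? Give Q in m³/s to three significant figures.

135 m³/s

Q = 16.4 × (2.68 − 0.19)^2.31 = 16.4 × 2.49^2.31 = 134.9 m³/s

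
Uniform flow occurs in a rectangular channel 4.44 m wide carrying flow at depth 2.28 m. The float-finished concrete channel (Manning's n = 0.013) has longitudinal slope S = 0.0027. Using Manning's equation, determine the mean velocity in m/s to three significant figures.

A = b·y = 4.44 × 2.28 = 10.12 m²
P = b + 2y = 4.44 + 2×2.28 = 9.000 m
R = A/P = 10.12/9.000 = 1.125 m
Q = (1/n)·A·R^(2/3)·S^(1/2) = (1/0.013) × 10.12 × 1.125^(2/3) × 0.0027^(1/2) = 43.76 m³/s
V = Q/A = 43.76/10.12 = 4.323 m/s

4.32 m/s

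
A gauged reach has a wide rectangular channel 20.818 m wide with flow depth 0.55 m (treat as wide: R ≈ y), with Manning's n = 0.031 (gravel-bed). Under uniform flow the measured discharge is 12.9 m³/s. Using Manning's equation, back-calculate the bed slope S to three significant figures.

A = b·y = 20.818 × 0.55 = 11.45 m²
Wide channel: R ≈ y = 0.55 m
S = (Q·n / (1·A·R^(2/3)))² = (12.9×0.031 / (1×11.45×0.6713))² = 0.002707

0.00271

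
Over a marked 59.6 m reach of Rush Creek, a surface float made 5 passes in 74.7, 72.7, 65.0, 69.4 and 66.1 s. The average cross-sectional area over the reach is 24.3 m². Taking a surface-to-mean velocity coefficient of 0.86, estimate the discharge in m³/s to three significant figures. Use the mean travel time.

17.9 m³/s

t̄ = (74.7 + 72.7 + 65.0 + 69.4 + 66.1) / 5 = 69.58 s
v_surface = L / t̄ = 59.6 / 69.58 = 0.8566 m/s
v_mean = 0.86 × 0.8566 = 0.7366 m/s
Q = A × v_mean = 24.3 × 0.7366 = 17.90 m³/s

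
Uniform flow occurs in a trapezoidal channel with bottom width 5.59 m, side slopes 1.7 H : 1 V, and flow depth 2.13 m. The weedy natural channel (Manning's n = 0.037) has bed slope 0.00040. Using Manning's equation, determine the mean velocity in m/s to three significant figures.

0.677 m/s

A = (b + z·y)·y = (5.59 + 1.7×2.13)×2.13 = 19.62 m²
P = b + 2y√(1+z²) = 5.59 + 2×2.13×√(1+1.7²) = 13.99 m
R = A/P = 19.62/13.99 = 1.402 m
Q = (1/n)·A·R^(2/3)·S^(1/2) = (1/0.037) × 19.62 × 1.402^(2/3) × 0.00040^(1/2) = 13.29 m³/s
V = Q/A = 13.29/19.62 = 0.6772 m/s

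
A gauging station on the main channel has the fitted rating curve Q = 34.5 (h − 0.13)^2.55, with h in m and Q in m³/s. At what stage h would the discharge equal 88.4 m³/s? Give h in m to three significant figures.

h − h₀ = (Q/C)^(1/b) = (88.4/34.5)^(1/2.55) = 1.446 m
h = 0.13 + 1.446 = 1.576 m

1.58 m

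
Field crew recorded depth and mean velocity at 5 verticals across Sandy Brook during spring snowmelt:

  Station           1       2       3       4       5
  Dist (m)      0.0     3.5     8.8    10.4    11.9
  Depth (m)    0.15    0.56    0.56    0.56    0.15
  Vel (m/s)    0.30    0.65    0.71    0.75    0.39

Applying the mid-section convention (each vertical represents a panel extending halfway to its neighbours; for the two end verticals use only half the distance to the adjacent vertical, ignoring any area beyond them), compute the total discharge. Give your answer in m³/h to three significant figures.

w_1 = (3.5 − 0.0)/2 = 1.75 m; q_1 = 0.30 × 0.15 × 1.75 = 0.07875 m³/s
w_2 = (8.8 − 0.0)/2 = 4.4 m; q_2 = 0.65 × 0.56 × 4.4 = 1.602 m³/s
w_3 = (10.4 − 3.5)/2 = 3.45 m; q_3 = 0.71 × 0.56 × 3.45 = 1.372 m³/s
w_4 = (11.9 − 8.8)/2 = 1.55 m; q_4 = 0.75 × 0.56 × 1.55 = 0.6510 m³/s
w_5 = (11.9 − 10.4)/2 = 0.75 m; q_5 = 0.39 × 0.15 × 0.75 = 0.04388 m³/s
Q = Σ qᵢ = 3.747 m³/s
= 3.747 × 3600 = 13490 m³/h

13500 m³/h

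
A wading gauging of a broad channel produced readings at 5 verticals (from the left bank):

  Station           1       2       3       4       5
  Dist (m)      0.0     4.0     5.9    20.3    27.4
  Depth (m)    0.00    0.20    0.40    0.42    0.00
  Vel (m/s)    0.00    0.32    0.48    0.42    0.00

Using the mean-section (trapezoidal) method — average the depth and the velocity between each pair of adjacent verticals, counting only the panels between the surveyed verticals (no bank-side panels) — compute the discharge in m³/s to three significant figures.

Panel 1-2: Δb = 4 m, d̄ = (0.00+0.20)/2 = 0.1, v̄ = (0.00+0.32)/2 = 0.16 → q = 4×0.1×0.16 = 0.06400 m³/s
Panel 2-3: Δb = 1.9 m, d̄ = (0.20+0.40)/2 = 0.3, v̄ = (0.32+0.48)/2 = 0.4 → q = 1.9×0.3×0.4 = 0.2280 m³/s
Panel 3-4: Δb = 14.4 m, d̄ = (0.40+0.42)/2 = 0.41, v̄ = (0.48+0.42)/2 = 0.45 → q = 14.4×0.41×0.45 = 2.657 m³/s
Panel 4-5: Δb = 7.1 m, d̄ = (0.42+0.00)/2 = 0.21, v̄ = (0.42+0.00)/2 = 0.21 → q = 7.1×0.21×0.21 = 0.3131 m³/s
Q = Σ q = 3.262 m³/s

3.26 m³/s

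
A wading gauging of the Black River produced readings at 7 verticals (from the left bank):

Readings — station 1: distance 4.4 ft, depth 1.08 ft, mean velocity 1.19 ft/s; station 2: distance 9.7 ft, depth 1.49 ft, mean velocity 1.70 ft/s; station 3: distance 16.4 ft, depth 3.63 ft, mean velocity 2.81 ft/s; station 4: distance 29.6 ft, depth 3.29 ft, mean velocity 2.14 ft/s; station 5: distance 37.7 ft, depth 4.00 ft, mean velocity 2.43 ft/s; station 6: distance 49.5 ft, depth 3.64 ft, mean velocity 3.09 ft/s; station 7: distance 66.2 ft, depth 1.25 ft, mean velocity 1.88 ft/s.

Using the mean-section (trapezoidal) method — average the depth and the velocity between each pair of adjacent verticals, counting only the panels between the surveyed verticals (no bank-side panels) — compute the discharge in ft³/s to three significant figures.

Panel 1-2: Δb = 5.3 ft, d̄ = (1.08+1.49)/2 = 1.285, v̄ = (1.19+1.70)/2 = 1.445 → q = 5.3×1.285×1.445 = 9.841 ft³/s
Panel 2-3: Δb = 6.7 ft, d̄ = (1.49+3.63)/2 = 2.56, v̄ = (1.70+2.81)/2 = 2.255 → q = 6.7×2.56×2.255 = 38.68 ft³/s
Panel 3-4: Δb = 13.2 ft, d̄ = (3.63+3.29)/2 = 3.46, v̄ = (2.81+2.14)/2 = 2.475 → q = 13.2×3.46×2.475 = 113.0 ft³/s
Panel 4-5: Δb = 8.1 ft, d̄ = (3.29+4.00)/2 = 3.645, v̄ = (2.14+2.43)/2 = 2.285 → q = 8.1×3.645×2.285 = 67.46 ft³/s
Panel 5-6: Δb = 11.8 ft, d̄ = (4.00+3.64)/2 = 3.82, v̄ = (2.43+3.09)/2 = 2.76 → q = 11.8×3.82×2.76 = 124.4 ft³/s
Panel 6-7: Δb = 16.7 ft, d̄ = (3.64+1.25)/2 = 2.445, v̄ = (3.09+1.88)/2 = 2.485 → q = 16.7×2.445×2.485 = 101.5 ft³/s
Q = Σ q = 454.9 ft³/s

455 ft³/s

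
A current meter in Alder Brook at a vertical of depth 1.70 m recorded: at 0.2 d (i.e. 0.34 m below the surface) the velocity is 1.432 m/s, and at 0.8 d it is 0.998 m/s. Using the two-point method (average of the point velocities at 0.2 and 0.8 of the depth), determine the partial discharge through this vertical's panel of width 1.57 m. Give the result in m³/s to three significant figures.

v̄ = (1.432 + 0.998) / 2 = 1.215 m/s
q = v̄ × d × w = 1.215 × 1.70 × 1.57 = 3.243 m³/s

3.24 m³/s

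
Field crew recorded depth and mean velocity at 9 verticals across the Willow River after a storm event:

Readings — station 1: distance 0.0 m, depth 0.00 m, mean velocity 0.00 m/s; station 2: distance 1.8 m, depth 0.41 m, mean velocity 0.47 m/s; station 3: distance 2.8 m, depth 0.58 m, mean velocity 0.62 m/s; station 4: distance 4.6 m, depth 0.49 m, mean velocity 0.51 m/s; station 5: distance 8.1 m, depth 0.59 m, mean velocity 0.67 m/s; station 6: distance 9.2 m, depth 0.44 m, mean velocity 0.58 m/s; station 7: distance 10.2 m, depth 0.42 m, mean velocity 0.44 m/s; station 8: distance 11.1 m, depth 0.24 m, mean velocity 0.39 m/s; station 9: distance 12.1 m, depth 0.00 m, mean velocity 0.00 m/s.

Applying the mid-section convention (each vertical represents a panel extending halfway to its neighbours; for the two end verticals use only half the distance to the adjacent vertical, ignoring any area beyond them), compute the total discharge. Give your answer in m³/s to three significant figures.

w_2 = (2.8 − 0.0)/2 = 1.4 m; q_2 = 0.47 × 0.41 × 1.4 = 0.2698 m³/s
w_3 = (4.6 − 1.8)/2 = 1.4 m; q_3 = 0.62 × 0.58 × 1.4 = 0.5034 m³/s
w_4 = (8.1 − 2.8)/2 = 2.65 m; q_4 = 0.51 × 0.49 × 2.65 = 0.6622 m³/s
w_5 = (9.2 − 4.6)/2 = 2.3 m; q_5 = 0.67 × 0.59 × 2.3 = 0.9092 m³/s
w_6 = (10.2 − 8.1)/2 = 1.05 m; q_6 = 0.58 × 0.44 × 1.05 = 0.2680 m³/s
w_7 = (11.1 − 9.2)/2 = 0.95 m; q_7 = 0.44 × 0.42 × 0.95 = 0.1756 m³/s
w_8 = (12.1 − 10.2)/2 = 0.95 m; q_8 = 0.39 × 0.24 × 0.95 = 0.08892 m³/s
Stations 1, 9 contribute zero (depth or velocity is 0).
Q = Σ qᵢ = 2.877 m³/s

2.88 m³/s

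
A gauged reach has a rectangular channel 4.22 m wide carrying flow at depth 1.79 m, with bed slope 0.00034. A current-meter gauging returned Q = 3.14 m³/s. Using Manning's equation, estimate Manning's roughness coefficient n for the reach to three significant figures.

0.0434

A = b·y = 4.22 × 1.79 = 7.554 m²
P = b + 2y = 4.22 + 2×1.79 = 7.800 m
R = A/P = 7.554/7.800 = 0.9684 m
n = (1/Q)·A·R^(2/3)·S^(1/2) = (1/3.14) × 7.554 × 0.9788 × 0.01844 = 0.04342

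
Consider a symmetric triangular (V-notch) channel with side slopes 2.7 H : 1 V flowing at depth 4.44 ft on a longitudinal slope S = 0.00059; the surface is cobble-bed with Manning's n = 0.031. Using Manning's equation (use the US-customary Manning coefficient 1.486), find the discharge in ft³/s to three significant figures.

101 ft³/s

A = z·y² = 2.7×4.44² = 53.23 ft²
P = 2y√(1+z²) = 2×4.44×√(1+2.7²) = 25.57 ft
R = A/P = 53.23/25.57 = 2.082 ft
Q = (1.486/n)·A·R^(2/3)·S^(1/2) = (1.486/0.031) × 53.23 × 2.082^(2/3) × 0.00059^(1/2) = 101.0 ft³/s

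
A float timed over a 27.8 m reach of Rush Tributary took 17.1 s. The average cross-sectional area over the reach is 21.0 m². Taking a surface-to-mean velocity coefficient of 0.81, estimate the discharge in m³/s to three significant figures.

27.7 m³/s

v_surface = L / t̄ = 27.8 / 17.1 = 1.626 m/s
v_mean = 0.81 × 1.626 = 1.317 m/s
Q = A × v_mean = 21.0 × 1.317 = 27.65 m³/s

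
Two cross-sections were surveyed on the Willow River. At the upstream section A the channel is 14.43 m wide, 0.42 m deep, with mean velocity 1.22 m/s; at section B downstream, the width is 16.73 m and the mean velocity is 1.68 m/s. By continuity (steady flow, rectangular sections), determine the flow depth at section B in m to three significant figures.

Q = A₁V₁ = (14.43×0.42) × 1.22 = 7.394 m³/s
d₂ = Q/(b₂ V₂) = 7.394/(16.73×1.68) = 0.2631 m

0.263 m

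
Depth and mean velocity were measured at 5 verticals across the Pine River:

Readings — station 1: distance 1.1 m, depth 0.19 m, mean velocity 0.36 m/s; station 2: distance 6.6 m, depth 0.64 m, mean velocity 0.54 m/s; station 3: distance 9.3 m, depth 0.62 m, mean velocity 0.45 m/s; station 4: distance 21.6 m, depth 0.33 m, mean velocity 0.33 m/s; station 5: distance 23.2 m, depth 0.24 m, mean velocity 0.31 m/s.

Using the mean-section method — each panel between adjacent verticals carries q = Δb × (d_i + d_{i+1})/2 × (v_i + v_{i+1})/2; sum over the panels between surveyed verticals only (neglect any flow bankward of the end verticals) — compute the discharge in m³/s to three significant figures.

Panel 1-2: Δb = 5.5 m, d̄ = (0.19+0.64)/2 = 0.415, v̄ = (0.36+0.54)/2 = 0.45 → q = 5.5×0.415×0.45 = 1.027 m³/s
Panel 2-3: Δb = 2.7 m, d̄ = (0.64+0.62)/2 = 0.63, v̄ = (0.54+0.45)/2 = 0.495 → q = 2.7×0.63×0.495 = 0.8420 m³/s
Panel 3-4: Δb = 12.3 m, d̄ = (0.62+0.33)/2 = 0.475, v̄ = (0.45+0.33)/2 = 0.39 → q = 12.3×0.475×0.39 = 2.279 m³/s
Panel 4-5: Δb = 1.6 m, d̄ = (0.33+0.24)/2 = 0.285, v̄ = (0.33+0.31)/2 = 0.32 → q = 1.6×0.285×0.32 = 0.1459 m³/s
Q = Σ q = 4.294 m³/s

4.29 m³/s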